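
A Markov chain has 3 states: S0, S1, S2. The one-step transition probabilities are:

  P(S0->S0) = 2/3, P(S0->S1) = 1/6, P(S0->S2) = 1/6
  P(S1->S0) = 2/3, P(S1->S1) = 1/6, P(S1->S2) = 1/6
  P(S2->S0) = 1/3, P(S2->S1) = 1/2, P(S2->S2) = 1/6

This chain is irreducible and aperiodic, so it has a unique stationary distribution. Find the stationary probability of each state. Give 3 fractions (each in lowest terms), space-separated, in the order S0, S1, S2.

Answer: 11/18 2/9 1/6

Derivation:
The stationary distribution satisfies pi = pi * P, i.e.:
  pi_S0 = 2/3*pi_S0 + 2/3*pi_S1 + 1/3*pi_S2
  pi_S1 = 1/6*pi_S0 + 1/6*pi_S1 + 1/2*pi_S2
  pi_S2 = 1/6*pi_S0 + 1/6*pi_S1 + 1/6*pi_S2
with normalization: pi_S0 + pi_S1 + pi_S2 = 1.

Using the first 2 balance equations plus normalization, the linear system A*pi = b is:
  [-1/3, 2/3, 1/3] . pi = 0
  [1/6, -5/6, 1/2] . pi = 0
  [1, 1, 1] . pi = 1

Solving yields:
  pi_S0 = 11/18
  pi_S1 = 2/9
  pi_S2 = 1/6

Verification (pi * P):
  11/18*2/3 + 2/9*2/3 + 1/6*1/3 = 11/18 = pi_S0  (ok)
  11/18*1/6 + 2/9*1/6 + 1/6*1/2 = 2/9 = pi_S1  (ok)
  11/18*1/6 + 2/9*1/6 + 1/6*1/6 = 1/6 = pi_S2  (ok)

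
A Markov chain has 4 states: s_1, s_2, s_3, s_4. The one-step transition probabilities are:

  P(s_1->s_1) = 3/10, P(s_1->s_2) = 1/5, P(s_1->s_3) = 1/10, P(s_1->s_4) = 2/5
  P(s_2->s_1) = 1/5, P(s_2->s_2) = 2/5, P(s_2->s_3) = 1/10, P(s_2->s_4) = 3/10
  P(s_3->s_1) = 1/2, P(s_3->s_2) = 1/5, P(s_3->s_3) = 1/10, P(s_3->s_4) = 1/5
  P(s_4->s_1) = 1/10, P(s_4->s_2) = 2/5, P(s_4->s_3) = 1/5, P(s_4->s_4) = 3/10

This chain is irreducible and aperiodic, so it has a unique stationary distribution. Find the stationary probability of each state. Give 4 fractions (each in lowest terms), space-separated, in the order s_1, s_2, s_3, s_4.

The stationary distribution satisfies pi = pi * P, i.e.:
  pi_s_1 = 3/10*pi_s_1 + 1/5*pi_s_2 + 1/2*pi_s_3 + 1/10*pi_s_4
  pi_s_2 = 1/5*pi_s_1 + 2/5*pi_s_2 + 1/5*pi_s_3 + 2/5*pi_s_4
  pi_s_3 = 1/10*pi_s_1 + 1/10*pi_s_2 + 1/10*pi_s_3 + 1/5*pi_s_4
  pi_s_4 = 2/5*pi_s_1 + 3/10*pi_s_2 + 1/5*pi_s_3 + 3/10*pi_s_4
with normalization: pi_s_1 + pi_s_2 + pi_s_3 + pi_s_4 = 1.

Using the first 3 balance equations plus normalization, the linear system A*pi = b is:
  [-7/10, 1/5, 1/2, 1/10] . pi = 0
  [1/5, -3/5, 1/5, 2/5] . pi = 0
  [1/10, 1/10, -9/10, 1/5] . pi = 0
  [1, 1, 1, 1] . pi = 1

Solving yields:
  pi_s_1 = 53/229
  pi_s_2 = 75/229
  pi_s_3 = 30/229
  pi_s_4 = 71/229

Verification (pi * P):
  53/229*3/10 + 75/229*1/5 + 30/229*1/2 + 71/229*1/10 = 53/229 = pi_s_1  (ok)
  53/229*1/5 + 75/229*2/5 + 30/229*1/5 + 71/229*2/5 = 75/229 = pi_s_2  (ok)
  53/229*1/10 + 75/229*1/10 + 30/229*1/10 + 71/229*1/5 = 30/229 = pi_s_3  (ok)
  53/229*2/5 + 75/229*3/10 + 30/229*1/5 + 71/229*3/10 = 71/229 = pi_s_4  (ok)

Answer: 53/229 75/229 30/229 71/229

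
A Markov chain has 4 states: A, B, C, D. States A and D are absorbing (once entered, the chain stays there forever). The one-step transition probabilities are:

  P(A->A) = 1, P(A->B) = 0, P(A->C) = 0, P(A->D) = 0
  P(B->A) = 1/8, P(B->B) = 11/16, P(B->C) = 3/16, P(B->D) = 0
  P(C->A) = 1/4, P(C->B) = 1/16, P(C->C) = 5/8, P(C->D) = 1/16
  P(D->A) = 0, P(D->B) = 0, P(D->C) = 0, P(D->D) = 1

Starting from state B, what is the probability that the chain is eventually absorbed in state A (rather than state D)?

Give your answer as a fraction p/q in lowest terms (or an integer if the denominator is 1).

Answer: 8/9

Derivation:
Let a_i = P(absorbed in A | start in state i).
Boundary conditions: a_A = 1, a_D = 0.
For each transient state i, a_i = sum_j P(i->j) * a_j:
  a_B = 1/8*a_A + 11/16*a_B + 3/16*a_C + 0*a_D
  a_C = 1/4*a_A + 1/16*a_B + 5/8*a_C + 1/16*a_D

Substituting a_A = 1 and a_D = 0, rearrange to (I - Q) a = r where r[i] = P(i -> A):
  [5/16, -3/16] . (a_B, a_C) = 1/8
  [-1/16, 3/8] . (a_B, a_C) = 1/4

Solving yields:
  a_B = 8/9
  a_C = 22/27

Starting state is B, so the absorption probability is a_B = 8/9.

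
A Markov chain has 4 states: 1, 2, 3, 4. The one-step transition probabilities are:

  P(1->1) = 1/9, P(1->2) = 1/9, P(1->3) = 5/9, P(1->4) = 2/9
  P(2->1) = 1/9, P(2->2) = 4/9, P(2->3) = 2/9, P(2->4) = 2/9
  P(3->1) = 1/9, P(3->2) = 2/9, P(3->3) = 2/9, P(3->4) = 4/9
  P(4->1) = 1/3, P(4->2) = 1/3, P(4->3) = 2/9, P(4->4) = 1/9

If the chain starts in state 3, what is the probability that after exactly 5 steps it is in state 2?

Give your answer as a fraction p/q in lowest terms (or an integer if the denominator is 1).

Answer: 5875/19683

Derivation:
Computing P^5 by repeated multiplication:
P^1 =
  1: [1/9, 1/9, 5/9, 2/9]
  2: [1/9, 4/9, 2/9, 2/9]
  3: [1/9, 2/9, 2/9, 4/9]
  4: [1/3, 1/3, 2/9, 1/9]
P^2 =
  1: [13/81, 7/27, 7/27, 26/81]
  2: [13/81, 1/3, 7/27, 20/81]
  3: [17/81, 25/81, 7/27, 2/9]
  4: [11/81, 22/81, 1/3, 7/27]
P^3 =
  1: [133/729, 217/729, 67/243, 178/729]
  2: [121/729, 223/729, 67/243, 184/729]
  3: [13/81, 71/243, 71/243, 62/243]
  4: [41/243, 8/27, 65/243, 65/243]
P^4 =
  1: [1085/6561, 1937/6561, 619/2187, 1682/6561]
  2: [1097/6561, 1967/6561, 607/2187, 1676/6561]
  3: [367/2187, 217/729, 67/243, 566/2187]
  4: [373/2187, 218/729, 203/729, 551/2187]
P^5 =
  1: [9925/59049, 17593/59049, 5459/19683, 15154/59049]
  2: [9913/59049, 17635/59049, 5471/19683, 15088/59049]
  3: [3319/19683, 5875/19683, 1825/6561, 5014/19683]
  4: [3289/19683, 5860/19683, 1831/6561, 5041/19683]

(P^5)[3 -> 2] = 5875/19683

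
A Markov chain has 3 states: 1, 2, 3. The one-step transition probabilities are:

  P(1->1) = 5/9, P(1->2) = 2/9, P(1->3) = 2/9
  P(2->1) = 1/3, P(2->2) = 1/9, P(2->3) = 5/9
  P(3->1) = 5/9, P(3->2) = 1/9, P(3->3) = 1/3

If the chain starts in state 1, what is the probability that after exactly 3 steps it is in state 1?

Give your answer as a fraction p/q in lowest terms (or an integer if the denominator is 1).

Computing P^3 by repeated multiplication:
P^1 =
  1: [5/9, 2/9, 2/9]
  2: [1/3, 1/9, 5/9]
  3: [5/9, 1/9, 1/3]
P^2 =
  1: [41/81, 14/81, 26/81]
  2: [43/81, 4/27, 26/81]
  3: [43/81, 14/81, 8/27]
P^3 =
  1: [377/729, 122/729, 230/729]
  2: [127/243, 124/729, 224/729]
  3: [377/729, 124/729, 76/243]

(P^3)[1 -> 1] = 377/729

Answer: 377/729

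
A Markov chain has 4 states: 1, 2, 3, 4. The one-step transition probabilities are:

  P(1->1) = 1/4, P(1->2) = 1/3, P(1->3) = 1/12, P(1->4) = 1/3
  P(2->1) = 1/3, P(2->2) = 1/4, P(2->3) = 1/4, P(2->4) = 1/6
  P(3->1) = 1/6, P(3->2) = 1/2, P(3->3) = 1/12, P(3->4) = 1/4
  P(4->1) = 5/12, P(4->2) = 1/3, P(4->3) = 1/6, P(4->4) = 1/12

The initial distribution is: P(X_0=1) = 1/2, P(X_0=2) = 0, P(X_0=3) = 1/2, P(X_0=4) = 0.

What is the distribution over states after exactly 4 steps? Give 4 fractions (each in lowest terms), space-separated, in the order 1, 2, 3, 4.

Answer: 12535/41472 6851/20736 1091/6912 8689/41472

Derivation:
Propagating the distribution step by step (d_{t+1} = d_t * P):
d_0 = (1=1/2, 2=0, 3=1/2, 4=0)
  d_1[1] = 1/2*1/4 + 0*1/3 + 1/2*1/6 + 0*5/12 = 5/24
  d_1[2] = 1/2*1/3 + 0*1/4 + 1/2*1/2 + 0*1/3 = 5/12
  d_1[3] = 1/2*1/12 + 0*1/4 + 1/2*1/12 + 0*1/6 = 1/12
  d_1[4] = 1/2*1/3 + 0*1/6 + 1/2*1/4 + 0*1/12 = 7/24
d_1 = (1=5/24, 2=5/12, 3=1/12, 4=7/24)
  d_2[1] = 5/24*1/4 + 5/12*1/3 + 1/12*1/6 + 7/24*5/12 = 47/144
  d_2[2] = 5/24*1/3 + 5/12*1/4 + 1/12*1/2 + 7/24*1/3 = 5/16
  d_2[3] = 5/24*1/12 + 5/12*1/4 + 1/12*1/12 + 7/24*1/6 = 17/96
  d_2[4] = 5/24*1/3 + 5/12*1/6 + 1/12*1/4 + 7/24*1/12 = 53/288
d_2 = (1=47/144, 2=5/16, 3=17/96, 4=53/288)
  d_3[1] = 47/144*1/4 + 5/16*1/3 + 17/96*1/6 + 53/288*5/12 = 1009/3456
  d_3[2] = 47/144*1/3 + 5/16*1/4 + 17/96*1/2 + 53/288*1/3 = 97/288
  d_3[3] = 47/144*1/12 + 5/16*1/4 + 17/96*1/12 + 53/288*1/6 = 521/3456
  d_3[4] = 47/144*1/3 + 5/16*1/6 + 17/96*1/4 + 53/288*1/12 = 127/576
d_3 = (1=1009/3456, 2=97/288, 3=521/3456, 4=127/576)
  d_4[1] = 1009/3456*1/4 + 97/288*1/3 + 521/3456*1/6 + 127/576*5/12 = 12535/41472
  d_4[2] = 1009/3456*1/3 + 97/288*1/4 + 521/3456*1/2 + 127/576*1/3 = 6851/20736
  d_4[3] = 1009/3456*1/12 + 97/288*1/4 + 521/3456*1/12 + 127/576*1/6 = 1091/6912
  d_4[4] = 1009/3456*1/3 + 97/288*1/6 + 521/3456*1/4 + 127/576*1/12 = 8689/41472
d_4 = (1=12535/41472, 2=6851/20736, 3=1091/6912, 4=8689/41472)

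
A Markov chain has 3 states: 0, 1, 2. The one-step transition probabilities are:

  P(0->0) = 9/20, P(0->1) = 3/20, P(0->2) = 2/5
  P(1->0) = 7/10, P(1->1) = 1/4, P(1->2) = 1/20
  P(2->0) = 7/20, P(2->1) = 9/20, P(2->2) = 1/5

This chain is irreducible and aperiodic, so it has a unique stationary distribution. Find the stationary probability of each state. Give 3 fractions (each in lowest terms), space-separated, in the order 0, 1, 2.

Answer: 77/158 20/79 41/158

Derivation:
The stationary distribution satisfies pi = pi * P, i.e.:
  pi_0 = 9/20*pi_0 + 7/10*pi_1 + 7/20*pi_2
  pi_1 = 3/20*pi_0 + 1/4*pi_1 + 9/20*pi_2
  pi_2 = 2/5*pi_0 + 1/20*pi_1 + 1/5*pi_2
with normalization: pi_0 + pi_1 + pi_2 = 1.

Using the first 2 balance equations plus normalization, the linear system A*pi = b is:
  [-11/20, 7/10, 7/20] . pi = 0
  [3/20, -3/4, 9/20] . pi = 0
  [1, 1, 1] . pi = 1

Solving yields:
  pi_0 = 77/158
  pi_1 = 20/79
  pi_2 = 41/158

Verification (pi * P):
  77/158*9/20 + 20/79*7/10 + 41/158*7/20 = 77/158 = pi_0  (ok)
  77/158*3/20 + 20/79*1/4 + 41/158*9/20 = 20/79 = pi_1  (ok)
  77/158*2/5 + 20/79*1/20 + 41/158*1/5 = 41/158 = pi_2  (ok)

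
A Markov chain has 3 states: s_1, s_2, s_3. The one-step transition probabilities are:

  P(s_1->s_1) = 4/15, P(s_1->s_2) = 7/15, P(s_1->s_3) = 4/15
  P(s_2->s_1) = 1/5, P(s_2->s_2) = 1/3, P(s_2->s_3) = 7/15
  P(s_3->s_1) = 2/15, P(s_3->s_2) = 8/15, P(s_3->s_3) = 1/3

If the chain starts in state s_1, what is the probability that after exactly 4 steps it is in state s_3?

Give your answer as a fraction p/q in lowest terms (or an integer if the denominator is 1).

Answer: 3836/10125

Derivation:
Computing P^4 by repeated multiplication:
P^1 =
  s_1: [4/15, 7/15, 4/15]
  s_2: [1/5, 1/3, 7/15]
  s_3: [2/15, 8/15, 1/3]
P^2 =
  s_1: [1/5, 19/45, 17/45]
  s_2: [41/225, 34/75, 82/225]
  s_3: [14/75, 94/225, 89/225]
P^3 =
  s_1: [127/675, 98/225, 254/675]
  s_2: [634/3375, 1453/3375, 1288/3375]
  s_3: [628/3375, 164/375, 1271/3375]
P^4 =
  s_1: [1898/10125, 4391/10125, 3836/10125]
  s_2: [3157/16875, 22007/50625, 19147/50625]
  s_3: [9482/50625, 21944/50625, 19199/50625]

(P^4)[s_1 -> s_3] = 3836/10125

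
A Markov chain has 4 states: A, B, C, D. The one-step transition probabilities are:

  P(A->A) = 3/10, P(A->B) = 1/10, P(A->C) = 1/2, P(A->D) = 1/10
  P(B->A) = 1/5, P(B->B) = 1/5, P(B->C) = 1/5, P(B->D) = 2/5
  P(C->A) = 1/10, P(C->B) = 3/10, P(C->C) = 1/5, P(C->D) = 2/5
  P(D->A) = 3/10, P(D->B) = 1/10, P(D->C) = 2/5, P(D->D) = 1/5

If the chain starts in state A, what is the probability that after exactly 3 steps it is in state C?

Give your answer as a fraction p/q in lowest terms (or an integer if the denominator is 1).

Answer: 63/200

Derivation:
Computing P^3 by repeated multiplication:
P^1 =
  A: [3/10, 1/10, 1/2, 1/10]
  B: [1/5, 1/5, 1/5, 2/5]
  C: [1/10, 3/10, 1/5, 2/5]
  D: [3/10, 1/10, 2/5, 1/5]
P^2 =
  A: [19/100, 21/100, 31/100, 29/100]
  B: [6/25, 4/25, 17/50, 13/50]
  C: [23/100, 17/100, 31/100, 29/100]
  D: [21/100, 19/100, 33/100, 27/100]
P^3 =
  A: [217/1000, 183/1000, 63/200, 57/200]
  B: [27/125, 23/125, 81/250, 69/250]
  C: [221/1000, 179/1000, 327/1000, 273/1000]
  D: [43/200, 37/200, 317/1000, 283/1000]

(P^3)[A -> C] = 63/200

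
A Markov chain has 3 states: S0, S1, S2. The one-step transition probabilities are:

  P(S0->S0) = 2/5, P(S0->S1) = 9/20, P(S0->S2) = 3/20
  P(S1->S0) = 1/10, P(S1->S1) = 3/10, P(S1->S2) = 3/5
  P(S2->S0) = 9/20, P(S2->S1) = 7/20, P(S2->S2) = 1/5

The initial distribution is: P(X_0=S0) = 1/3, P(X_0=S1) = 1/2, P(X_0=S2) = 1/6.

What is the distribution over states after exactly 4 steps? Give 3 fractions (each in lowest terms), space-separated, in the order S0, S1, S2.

Answer: 147551/480000 348241/960000 316657/960000

Derivation:
Propagating the distribution step by step (d_{t+1} = d_t * P):
d_0 = (S0=1/3, S1=1/2, S2=1/6)
  d_1[S0] = 1/3*2/5 + 1/2*1/10 + 1/6*9/20 = 31/120
  d_1[S1] = 1/3*9/20 + 1/2*3/10 + 1/6*7/20 = 43/120
  d_1[S2] = 1/3*3/20 + 1/2*3/5 + 1/6*1/5 = 23/60
d_1 = (S0=31/120, S1=43/120, S2=23/60)
  d_2[S0] = 31/120*2/5 + 43/120*1/10 + 23/60*9/20 = 187/600
  d_2[S1] = 31/120*9/20 + 43/120*3/10 + 23/60*7/20 = 859/2400
  d_2[S2] = 31/120*3/20 + 43/120*3/5 + 23/60*1/5 = 793/2400
d_2 = (S0=187/600, S1=859/2400, S2=793/2400)
  d_3[S0] = 187/600*2/5 + 859/2400*1/10 + 793/2400*9/20 = 14839/48000
  d_3[S1] = 187/600*9/20 + 859/2400*3/10 + 793/2400*7/20 = 17437/48000
  d_3[S2] = 187/600*3/20 + 859/2400*3/5 + 793/2400*1/5 = 3931/12000
d_3 = (S0=14839/48000, S1=17437/48000, S2=3931/12000)
  d_4[S0] = 14839/48000*2/5 + 17437/48000*1/10 + 3931/12000*9/20 = 147551/480000
  d_4[S1] = 14839/48000*9/20 + 17437/48000*3/10 + 3931/12000*7/20 = 348241/960000
  d_4[S2] = 14839/48000*3/20 + 17437/48000*3/5 + 3931/12000*1/5 = 316657/960000
d_4 = (S0=147551/480000, S1=348241/960000, S2=316657/960000)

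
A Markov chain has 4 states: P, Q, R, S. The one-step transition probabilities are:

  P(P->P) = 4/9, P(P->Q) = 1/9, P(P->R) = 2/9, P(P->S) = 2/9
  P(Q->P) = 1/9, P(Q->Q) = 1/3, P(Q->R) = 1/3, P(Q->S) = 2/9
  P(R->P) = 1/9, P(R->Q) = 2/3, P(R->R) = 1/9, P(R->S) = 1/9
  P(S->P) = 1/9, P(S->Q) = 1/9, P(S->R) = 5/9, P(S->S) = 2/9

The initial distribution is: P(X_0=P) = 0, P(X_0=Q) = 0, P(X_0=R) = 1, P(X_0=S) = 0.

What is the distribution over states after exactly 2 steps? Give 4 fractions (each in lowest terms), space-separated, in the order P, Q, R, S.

Answer: 4/27 26/81 26/81 17/81

Derivation:
Propagating the distribution step by step (d_{t+1} = d_t * P):
d_0 = (P=0, Q=0, R=1, S=0)
  d_1[P] = 0*4/9 + 0*1/9 + 1*1/9 + 0*1/9 = 1/9
  d_1[Q] = 0*1/9 + 0*1/3 + 1*2/3 + 0*1/9 = 2/3
  d_1[R] = 0*2/9 + 0*1/3 + 1*1/9 + 0*5/9 = 1/9
  d_1[S] = 0*2/9 + 0*2/9 + 1*1/9 + 0*2/9 = 1/9
d_1 = (P=1/9, Q=2/3, R=1/9, S=1/9)
  d_2[P] = 1/9*4/9 + 2/3*1/9 + 1/9*1/9 + 1/9*1/9 = 4/27
  d_2[Q] = 1/9*1/9 + 2/3*1/3 + 1/9*2/3 + 1/9*1/9 = 26/81
  d_2[R] = 1/9*2/9 + 2/3*1/3 + 1/9*1/9 + 1/9*5/9 = 26/81
  d_2[S] = 1/9*2/9 + 2/3*2/9 + 1/9*1/9 + 1/9*2/9 = 17/81
d_2 = (P=4/27, Q=26/81, R=26/81, S=17/81)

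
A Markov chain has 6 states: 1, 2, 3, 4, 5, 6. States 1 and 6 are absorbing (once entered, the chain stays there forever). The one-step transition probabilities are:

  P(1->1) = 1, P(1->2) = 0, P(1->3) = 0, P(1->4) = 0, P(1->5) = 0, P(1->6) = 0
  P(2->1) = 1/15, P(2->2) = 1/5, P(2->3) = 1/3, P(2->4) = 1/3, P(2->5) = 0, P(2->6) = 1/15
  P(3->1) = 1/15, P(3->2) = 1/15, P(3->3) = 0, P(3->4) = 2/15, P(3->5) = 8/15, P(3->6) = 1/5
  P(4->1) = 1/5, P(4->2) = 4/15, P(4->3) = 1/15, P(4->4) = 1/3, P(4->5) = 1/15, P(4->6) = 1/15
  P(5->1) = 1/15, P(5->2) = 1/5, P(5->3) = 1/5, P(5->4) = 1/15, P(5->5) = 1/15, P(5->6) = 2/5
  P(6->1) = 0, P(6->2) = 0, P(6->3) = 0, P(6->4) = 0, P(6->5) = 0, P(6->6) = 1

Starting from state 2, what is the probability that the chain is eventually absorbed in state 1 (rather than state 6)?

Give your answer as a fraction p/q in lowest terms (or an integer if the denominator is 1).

Let a_i = P(absorbed in 1 | start in state i).
Boundary conditions: a_1 = 1, a_6 = 0.
For each transient state i, a_i = sum_j P(i->j) * a_j:
  a_2 = 1/15*a_1 + 1/5*a_2 + 1/3*a_3 + 1/3*a_4 + 0*a_5 + 1/15*a_6
  a_3 = 1/15*a_1 + 1/15*a_2 + 0*a_3 + 2/15*a_4 + 8/15*a_5 + 1/5*a_6
  a_4 = 1/5*a_1 + 4/15*a_2 + 1/15*a_3 + 1/3*a_4 + 1/15*a_5 + 1/15*a_6
  a_5 = 1/15*a_1 + 1/5*a_2 + 1/5*a_3 + 1/15*a_4 + 1/15*a_5 + 2/5*a_6

Substituting a_1 = 1 and a_6 = 0, rearrange to (I - Q) a = r where r[i] = P(i -> 1):
  [4/5, -1/3, -1/3, 0] . (a_2, a_3, a_4, a_5) = 1/15
  [-1/15, 1, -2/15, -8/15] . (a_2, a_3, a_4, a_5) = 1/15
  [-4/15, -1/15, 2/3, -1/15] . (a_2, a_3, a_4, a_5) = 1/5
  [-1/5, -1/5, -1/15, 14/15] . (a_2, a_3, a_4, a_5) = 1/15

Solving yields:
  a_2 = 2146/4947
  a_3 = 4597/14841
  a_4 = 7886/14841
  a_5 = 3988/14841

Starting state is 2, so the absorption probability is a_2 = 2146/4947.

Answer: 2146/4947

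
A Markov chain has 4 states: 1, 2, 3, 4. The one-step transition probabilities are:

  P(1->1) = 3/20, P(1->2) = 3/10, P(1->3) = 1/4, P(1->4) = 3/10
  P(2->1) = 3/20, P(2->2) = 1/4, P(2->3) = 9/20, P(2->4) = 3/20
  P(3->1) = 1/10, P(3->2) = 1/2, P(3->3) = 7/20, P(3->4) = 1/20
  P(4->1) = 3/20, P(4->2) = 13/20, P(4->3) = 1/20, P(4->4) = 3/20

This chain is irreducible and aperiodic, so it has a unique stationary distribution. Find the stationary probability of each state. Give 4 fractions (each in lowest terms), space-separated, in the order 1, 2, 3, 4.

Answer: 93/698 1103/2792 117/349 381/2792

Derivation:
The stationary distribution satisfies pi = pi * P, i.e.:
  pi_1 = 3/20*pi_1 + 3/20*pi_2 + 1/10*pi_3 + 3/20*pi_4
  pi_2 = 3/10*pi_1 + 1/4*pi_2 + 1/2*pi_3 + 13/20*pi_4
  pi_3 = 1/4*pi_1 + 9/20*pi_2 + 7/20*pi_3 + 1/20*pi_4
  pi_4 = 3/10*pi_1 + 3/20*pi_2 + 1/20*pi_3 + 3/20*pi_4
with normalization: pi_1 + pi_2 + pi_3 + pi_4 = 1.

Using the first 3 balance equations plus normalization, the linear system A*pi = b is:
  [-17/20, 3/20, 1/10, 3/20] . pi = 0
  [3/10, -3/4, 1/2, 13/20] . pi = 0
  [1/4, 9/20, -13/20, 1/20] . pi = 0
  [1, 1, 1, 1] . pi = 1

Solving yields:
  pi_1 = 93/698
  pi_2 = 1103/2792
  pi_3 = 117/349
  pi_4 = 381/2792

Verification (pi * P):
  93/698*3/20 + 1103/2792*3/20 + 117/349*1/10 + 381/2792*3/20 = 93/698 = pi_1  (ok)
  93/698*3/10 + 1103/2792*1/4 + 117/349*1/2 + 381/2792*13/20 = 1103/2792 = pi_2  (ok)
  93/698*1/4 + 1103/2792*9/20 + 117/349*7/20 + 381/2792*1/20 = 117/349 = pi_3  (ok)
  93/698*3/10 + 1103/2792*3/20 + 117/349*1/20 + 381/2792*3/20 = 381/2792 = pi_4  (ok)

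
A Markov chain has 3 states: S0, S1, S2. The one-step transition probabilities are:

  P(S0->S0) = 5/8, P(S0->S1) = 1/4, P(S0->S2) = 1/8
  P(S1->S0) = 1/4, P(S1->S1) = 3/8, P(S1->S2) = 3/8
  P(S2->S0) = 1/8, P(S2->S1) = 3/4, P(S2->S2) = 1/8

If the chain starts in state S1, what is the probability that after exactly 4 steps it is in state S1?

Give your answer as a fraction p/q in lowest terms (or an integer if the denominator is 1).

Answer: 1743/4096

Derivation:
Computing P^4 by repeated multiplication:
P^1 =
  S0: [5/8, 1/4, 1/8]
  S1: [1/4, 3/8, 3/8]
  S2: [1/8, 3/4, 1/8]
P^2 =
  S0: [15/32, 11/32, 3/16]
  S1: [19/64, 31/64, 7/32]
  S2: [9/32, 13/32, 5/16]
P^3 =
  S0: [103/256, 99/256, 27/128]
  S1: [171/512, 215/512, 63/256]
  S2: [81/256, 117/256, 29/128]
P^4 =
  S0: [767/2048, 827/2048, 227/1024]
  S1: [1411/4096, 1743/4096, 471/2048]
  S2: [697/2048, 861/2048, 245/1024]

(P^4)[S1 -> S1] = 1743/4096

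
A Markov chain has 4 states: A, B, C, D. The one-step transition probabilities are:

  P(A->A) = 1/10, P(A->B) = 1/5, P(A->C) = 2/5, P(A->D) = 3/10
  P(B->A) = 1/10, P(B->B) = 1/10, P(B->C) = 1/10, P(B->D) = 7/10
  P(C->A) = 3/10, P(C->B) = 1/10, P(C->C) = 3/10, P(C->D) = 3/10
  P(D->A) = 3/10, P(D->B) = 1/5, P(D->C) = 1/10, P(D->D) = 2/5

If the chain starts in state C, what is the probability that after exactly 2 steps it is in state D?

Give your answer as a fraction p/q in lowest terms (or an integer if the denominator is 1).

Answer: 37/100

Derivation:
Computing P^2 by repeated multiplication:
P^1 =
  A: [1/10, 1/5, 2/5, 3/10]
  B: [1/10, 1/10, 1/10, 7/10]
  C: [3/10, 1/10, 3/10, 3/10]
  D: [3/10, 1/5, 1/10, 2/5]
P^2 =
  A: [6/25, 7/50, 21/100, 41/100]
  B: [13/50, 9/50, 3/20, 41/100]
  C: [11/50, 4/25, 1/4, 37/100]
  D: [1/5, 17/100, 21/100, 21/50]

(P^2)[C -> D] = 37/100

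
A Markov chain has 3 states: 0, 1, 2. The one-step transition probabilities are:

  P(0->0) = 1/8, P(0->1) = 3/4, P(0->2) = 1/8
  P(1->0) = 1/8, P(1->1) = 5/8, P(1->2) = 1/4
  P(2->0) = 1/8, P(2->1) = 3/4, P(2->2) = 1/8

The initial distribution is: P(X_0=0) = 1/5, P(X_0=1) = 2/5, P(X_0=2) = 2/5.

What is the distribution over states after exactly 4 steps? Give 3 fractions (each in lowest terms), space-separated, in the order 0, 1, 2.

Propagating the distribution step by step (d_{t+1} = d_t * P):
d_0 = (0=1/5, 1=2/5, 2=2/5)
  d_1[0] = 1/5*1/8 + 2/5*1/8 + 2/5*1/8 = 1/8
  d_1[1] = 1/5*3/4 + 2/5*5/8 + 2/5*3/4 = 7/10
  d_1[2] = 1/5*1/8 + 2/5*1/4 + 2/5*1/8 = 7/40
d_1 = (0=1/8, 1=7/10, 2=7/40)
  d_2[0] = 1/8*1/8 + 7/10*1/8 + 7/40*1/8 = 1/8
  d_2[1] = 1/8*3/4 + 7/10*5/8 + 7/40*3/4 = 53/80
  d_2[2] = 1/8*1/8 + 7/10*1/4 + 7/40*1/8 = 17/80
d_2 = (0=1/8, 1=53/80, 2=17/80)
  d_3[0] = 1/8*1/8 + 53/80*1/8 + 17/80*1/8 = 1/8
  d_3[1] = 1/8*3/4 + 53/80*5/8 + 17/80*3/4 = 427/640
  d_3[2] = 1/8*1/8 + 53/80*1/4 + 17/80*1/8 = 133/640
d_3 = (0=1/8, 1=427/640, 2=133/640)
  d_4[0] = 1/8*1/8 + 427/640*1/8 + 133/640*1/8 = 1/8
  d_4[1] = 1/8*3/4 + 427/640*5/8 + 133/640*3/4 = 3413/5120
  d_4[2] = 1/8*1/8 + 427/640*1/4 + 133/640*1/8 = 1067/5120
d_4 = (0=1/8, 1=3413/5120, 2=1067/5120)

Answer: 1/8 3413/5120 1067/5120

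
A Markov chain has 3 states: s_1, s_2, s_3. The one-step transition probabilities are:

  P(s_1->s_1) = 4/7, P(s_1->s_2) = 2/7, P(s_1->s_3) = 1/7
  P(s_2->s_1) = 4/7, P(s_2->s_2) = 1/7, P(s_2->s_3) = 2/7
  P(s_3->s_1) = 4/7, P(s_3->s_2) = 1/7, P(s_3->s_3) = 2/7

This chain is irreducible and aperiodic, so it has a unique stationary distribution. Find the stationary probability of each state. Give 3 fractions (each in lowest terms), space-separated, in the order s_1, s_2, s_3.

The stationary distribution satisfies pi = pi * P, i.e.:
  pi_s_1 = 4/7*pi_s_1 + 4/7*pi_s_2 + 4/7*pi_s_3
  pi_s_2 = 2/7*pi_s_1 + 1/7*pi_s_2 + 1/7*pi_s_3
  pi_s_3 = 1/7*pi_s_1 + 2/7*pi_s_2 + 2/7*pi_s_3
with normalization: pi_s_1 + pi_s_2 + pi_s_3 = 1.

Using the first 2 balance equations plus normalization, the linear system A*pi = b is:
  [-3/7, 4/7, 4/7] . pi = 0
  [2/7, -6/7, 1/7] . pi = 0
  [1, 1, 1] . pi = 1

Solving yields:
  pi_s_1 = 4/7
  pi_s_2 = 11/49
  pi_s_3 = 10/49

Verification (pi * P):
  4/7*4/7 + 11/49*4/7 + 10/49*4/7 = 4/7 = pi_s_1  (ok)
  4/7*2/7 + 11/49*1/7 + 10/49*1/7 = 11/49 = pi_s_2  (ok)
  4/7*1/7 + 11/49*2/7 + 10/49*2/7 = 10/49 = pi_s_3  (ok)

Answer: 4/7 11/49 10/49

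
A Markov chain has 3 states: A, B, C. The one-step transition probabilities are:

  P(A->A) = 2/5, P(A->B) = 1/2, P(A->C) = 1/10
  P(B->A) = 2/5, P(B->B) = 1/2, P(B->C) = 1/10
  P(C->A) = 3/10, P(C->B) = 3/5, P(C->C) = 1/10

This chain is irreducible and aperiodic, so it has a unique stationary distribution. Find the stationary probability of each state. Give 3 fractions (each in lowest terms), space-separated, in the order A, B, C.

Answer: 39/100 51/100 1/10

Derivation:
The stationary distribution satisfies pi = pi * P, i.e.:
  pi_A = 2/5*pi_A + 2/5*pi_B + 3/10*pi_C
  pi_B = 1/2*pi_A + 1/2*pi_B + 3/5*pi_C
  pi_C = 1/10*pi_A + 1/10*pi_B + 1/10*pi_C
with normalization: pi_A + pi_B + pi_C = 1.

Using the first 2 balance equations plus normalization, the linear system A*pi = b is:
  [-3/5, 2/5, 3/10] . pi = 0
  [1/2, -1/2, 3/5] . pi = 0
  [1, 1, 1] . pi = 1

Solving yields:
  pi_A = 39/100
  pi_B = 51/100
  pi_C = 1/10

Verification (pi * P):
  39/100*2/5 + 51/100*2/5 + 1/10*3/10 = 39/100 = pi_A  (ok)
  39/100*1/2 + 51/100*1/2 + 1/10*3/5 = 51/100 = pi_B  (ok)
  39/100*1/10 + 51/100*1/10 + 1/10*1/10 = 1/10 = pi_C  (ok)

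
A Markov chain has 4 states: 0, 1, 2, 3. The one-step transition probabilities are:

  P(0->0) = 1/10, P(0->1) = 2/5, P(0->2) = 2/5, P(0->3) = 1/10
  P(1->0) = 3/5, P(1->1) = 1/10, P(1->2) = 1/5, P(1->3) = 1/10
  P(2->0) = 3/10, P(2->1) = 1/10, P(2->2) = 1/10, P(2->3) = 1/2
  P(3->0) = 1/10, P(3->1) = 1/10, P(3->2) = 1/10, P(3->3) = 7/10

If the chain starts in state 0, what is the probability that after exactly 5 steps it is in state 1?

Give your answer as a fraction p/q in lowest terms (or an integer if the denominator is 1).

Answer: 4393/25000

Derivation:
Computing P^5 by repeated multiplication:
P^1 =
  0: [1/10, 2/5, 2/5, 1/10]
  1: [3/5, 1/10, 1/5, 1/10]
  2: [3/10, 1/10, 1/10, 1/2]
  3: [1/10, 1/10, 1/10, 7/10]
P^2 =
  0: [19/50, 13/100, 17/100, 8/25]
  1: [19/100, 7/25, 29/100, 6/25]
  2: [17/100, 19/100, 1/5, 11/25]
  3: [17/100, 13/100, 7/50, 14/25]
P^3 =
  0: [199/1000, 107/500, 227/1000, 9/25]
  1: [149/500, 157/1000, 37/200, 9/25]
  2: [47/200, 151/1000, 17/100, 111/250]
  3: [193/1000, 151/1000, 41/250, 123/250]
P^4 =
  0: [631/2500, 1597/10000, 1811/10000, 1017/2500]
  1: [431/2000, 947/5000, 2051/10000, 39/100]
  2: [419/2000, 341/2000, 116/625, 543/1250]
  3: [2083/10000, 1579/10000, 173/1000, 288/625]
P^5 =
  0: [21607/100000, 4393/25000, 19169/100000, 10413/25000]
  1: [5893/25000, 3293/20000, 18359/100000, 10401/25000]
  2: [22237/100000, 3257/20000, 1799/10000, 1359/3125]
  3: [4271/20000, 16249/100000, 4457/25000, 5571/12500]

(P^5)[0 -> 1] = 4393/25000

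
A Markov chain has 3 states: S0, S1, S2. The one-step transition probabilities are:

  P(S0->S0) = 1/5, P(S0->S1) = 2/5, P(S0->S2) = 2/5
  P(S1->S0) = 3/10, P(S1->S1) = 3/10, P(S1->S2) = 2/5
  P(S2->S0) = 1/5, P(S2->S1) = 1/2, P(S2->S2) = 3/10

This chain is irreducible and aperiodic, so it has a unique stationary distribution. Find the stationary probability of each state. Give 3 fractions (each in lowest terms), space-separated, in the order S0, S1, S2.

Answer: 29/121 48/121 4/11

Derivation:
The stationary distribution satisfies pi = pi * P, i.e.:
  pi_S0 = 1/5*pi_S0 + 3/10*pi_S1 + 1/5*pi_S2
  pi_S1 = 2/5*pi_S0 + 3/10*pi_S1 + 1/2*pi_S2
  pi_S2 = 2/5*pi_S0 + 2/5*pi_S1 + 3/10*pi_S2
with normalization: pi_S0 + pi_S1 + pi_S2 = 1.

Using the first 2 balance equations plus normalization, the linear system A*pi = b is:
  [-4/5, 3/10, 1/5] . pi = 0
  [2/5, -7/10, 1/2] . pi = 0
  [1, 1, 1] . pi = 1

Solving yields:
  pi_S0 = 29/121
  pi_S1 = 48/121
  pi_S2 = 4/11

Verification (pi * P):
  29/121*1/5 + 48/121*3/10 + 4/11*1/5 = 29/121 = pi_S0  (ok)
  29/121*2/5 + 48/121*3/10 + 4/11*1/2 = 48/121 = pi_S1  (ok)
  29/121*2/5 + 48/121*2/5 + 4/11*3/10 = 4/11 = pi_S2  (ok)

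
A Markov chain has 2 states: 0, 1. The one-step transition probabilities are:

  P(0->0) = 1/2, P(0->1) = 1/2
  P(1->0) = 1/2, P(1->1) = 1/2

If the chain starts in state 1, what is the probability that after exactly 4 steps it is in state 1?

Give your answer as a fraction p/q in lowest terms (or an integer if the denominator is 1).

Computing P^4 by repeated multiplication:
P^1 =
  0: [1/2, 1/2]
  1: [1/2, 1/2]
P^2 =
  0: [1/2, 1/2]
  1: [1/2, 1/2]
P^3 =
  0: [1/2, 1/2]
  1: [1/2, 1/2]
P^4 =
  0: [1/2, 1/2]
  1: [1/2, 1/2]

(P^4)[1 -> 1] = 1/2

Answer: 1/2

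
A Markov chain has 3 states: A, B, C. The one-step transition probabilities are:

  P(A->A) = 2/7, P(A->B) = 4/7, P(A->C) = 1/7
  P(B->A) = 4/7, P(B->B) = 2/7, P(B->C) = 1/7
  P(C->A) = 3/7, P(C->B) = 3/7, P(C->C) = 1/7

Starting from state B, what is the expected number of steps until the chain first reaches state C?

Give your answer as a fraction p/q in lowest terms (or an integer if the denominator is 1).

Let h_i = expected steps to first reach C from state i.
Boundary: h_C = 0.
First-step equations for the other states:
  h_A = 1 + 2/7*h_A + 4/7*h_B + 1/7*h_C
  h_B = 1 + 4/7*h_A + 2/7*h_B + 1/7*h_C

Substituting h_C = 0 and rearranging gives the linear system (I - Q) h = 1:
  [5/7, -4/7] . (h_A, h_B) = 1
  [-4/7, 5/7] . (h_A, h_B) = 1

Solving yields:
  h_A = 7
  h_B = 7

Starting state is B, so the expected hitting time is h_B = 7.

Answer: 7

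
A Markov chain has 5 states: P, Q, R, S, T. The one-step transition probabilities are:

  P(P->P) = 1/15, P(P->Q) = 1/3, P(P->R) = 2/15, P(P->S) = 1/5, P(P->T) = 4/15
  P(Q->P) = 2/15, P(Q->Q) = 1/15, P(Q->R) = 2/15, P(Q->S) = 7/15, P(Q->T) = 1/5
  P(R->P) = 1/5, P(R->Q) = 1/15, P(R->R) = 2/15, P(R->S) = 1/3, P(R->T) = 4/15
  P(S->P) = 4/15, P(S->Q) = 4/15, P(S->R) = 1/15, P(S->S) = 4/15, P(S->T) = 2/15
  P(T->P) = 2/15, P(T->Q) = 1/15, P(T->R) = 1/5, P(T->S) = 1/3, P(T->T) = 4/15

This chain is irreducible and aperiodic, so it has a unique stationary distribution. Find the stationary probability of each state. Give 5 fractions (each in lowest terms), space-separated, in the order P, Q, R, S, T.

Answer: 10469/60856 10657/60856 3855/30428 19041/60856 12979/60856

Derivation:
The stationary distribution satisfies pi = pi * P, i.e.:
  pi_P = 1/15*pi_P + 2/15*pi_Q + 1/5*pi_R + 4/15*pi_S + 2/15*pi_T
  pi_Q = 1/3*pi_P + 1/15*pi_Q + 1/15*pi_R + 4/15*pi_S + 1/15*pi_T
  pi_R = 2/15*pi_P + 2/15*pi_Q + 2/15*pi_R + 1/15*pi_S + 1/5*pi_T
  pi_S = 1/5*pi_P + 7/15*pi_Q + 1/3*pi_R + 4/15*pi_S + 1/3*pi_T
  pi_T = 4/15*pi_P + 1/5*pi_Q + 4/15*pi_R + 2/15*pi_S + 4/15*pi_T
with normalization: pi_P + pi_Q + pi_R + pi_S + pi_T = 1.

Using the first 4 balance equations plus normalization, the linear system A*pi = b is:
  [-14/15, 2/15, 1/5, 4/15, 2/15] . pi = 0
  [1/3, -14/15, 1/15, 4/15, 1/15] . pi = 0
  [2/15, 2/15, -13/15, 1/15, 1/5] . pi = 0
  [1/5, 7/15, 1/3, -11/15, 1/3] . pi = 0
  [1, 1, 1, 1, 1] . pi = 1

Solving yields:
  pi_P = 10469/60856
  pi_Q = 10657/60856
  pi_R = 3855/30428
  pi_S = 19041/60856
  pi_T = 12979/60856

Verification (pi * P):
  10469/60856*1/15 + 10657/60856*2/15 + 3855/30428*1/5 + 19041/60856*4/15 + 12979/60856*2/15 = 10469/60856 = pi_P  (ok)
  10469/60856*1/3 + 10657/60856*1/15 + 3855/30428*1/15 + 19041/60856*4/15 + 12979/60856*1/15 = 10657/60856 = pi_Q  (ok)
  10469/60856*2/15 + 10657/60856*2/15 + 3855/30428*2/15 + 19041/60856*1/15 + 12979/60856*1/5 = 3855/30428 = pi_R  (ok)
  10469/60856*1/5 + 10657/60856*7/15 + 3855/30428*1/3 + 19041/60856*4/15 + 12979/60856*1/3 = 19041/60856 = pi_S  (ok)
  10469/60856*4/15 + 10657/60856*1/5 + 3855/30428*4/15 + 19041/60856*2/15 + 12979/60856*4/15 = 12979/60856 = pi_T  (ok)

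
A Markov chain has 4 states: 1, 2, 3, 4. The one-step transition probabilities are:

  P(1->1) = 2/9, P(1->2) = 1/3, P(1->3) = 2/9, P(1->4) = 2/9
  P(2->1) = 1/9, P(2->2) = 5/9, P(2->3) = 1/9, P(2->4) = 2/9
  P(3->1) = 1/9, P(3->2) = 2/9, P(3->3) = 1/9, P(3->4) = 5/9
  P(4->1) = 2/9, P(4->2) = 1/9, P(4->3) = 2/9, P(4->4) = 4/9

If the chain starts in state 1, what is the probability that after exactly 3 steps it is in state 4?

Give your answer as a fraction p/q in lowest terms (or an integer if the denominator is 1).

Answer: 257/729

Derivation:
Computing P^3 by repeated multiplication:
P^1 =
  1: [2/9, 1/3, 2/9, 2/9]
  2: [1/9, 5/9, 1/9, 2/9]
  3: [1/9, 2/9, 1/9, 5/9]
  4: [2/9, 1/9, 2/9, 4/9]
P^2 =
  1: [13/81, 1/3, 13/81, 28/81]
  2: [4/27, 32/81, 4/27, 25/81]
  3: [5/27, 20/81, 5/27, 31/81]
  4: [5/27, 19/81, 5/27, 32/81]
P^3 =
  1: [122/729, 76/243, 122/729, 257/729]
  2: [118/729, 245/729, 118/729, 248/729]
  3: [127/729, 206/729, 127/729, 269/729]
  4: [128/729, 202/729, 128/729, 271/729]

(P^3)[1 -> 4] = 257/729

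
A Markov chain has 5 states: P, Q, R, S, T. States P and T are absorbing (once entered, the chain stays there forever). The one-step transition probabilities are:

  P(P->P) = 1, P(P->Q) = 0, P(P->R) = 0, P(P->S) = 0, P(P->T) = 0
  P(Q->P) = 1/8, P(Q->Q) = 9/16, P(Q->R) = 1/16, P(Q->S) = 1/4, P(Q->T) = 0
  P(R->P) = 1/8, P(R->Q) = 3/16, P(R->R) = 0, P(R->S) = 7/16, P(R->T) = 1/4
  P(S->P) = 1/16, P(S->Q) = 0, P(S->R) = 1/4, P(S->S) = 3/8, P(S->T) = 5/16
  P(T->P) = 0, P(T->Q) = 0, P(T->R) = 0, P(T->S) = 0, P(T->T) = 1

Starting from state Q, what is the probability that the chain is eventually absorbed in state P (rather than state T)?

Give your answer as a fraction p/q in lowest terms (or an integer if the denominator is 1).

Let a_i = P(absorbed in P | start in state i).
Boundary conditions: a_P = 1, a_T = 0.
For each transient state i, a_i = sum_j P(i->j) * a_j:
  a_Q = 1/8*a_P + 9/16*a_Q + 1/16*a_R + 1/4*a_S + 0*a_T
  a_R = 1/8*a_P + 3/16*a_Q + 0*a_R + 7/16*a_S + 1/4*a_T
  a_S = 1/16*a_P + 0*a_Q + 1/4*a_R + 3/8*a_S + 5/16*a_T

Substituting a_P = 1 and a_T = 0, rearrange to (I - Q) a = r where r[i] = P(i -> P):
  [7/16, -1/16, -1/4] . (a_Q, a_R, a_S) = 1/8
  [-3/16, 1, -7/16] . (a_Q, a_R, a_S) = 1/8
  [0, -1/4, 5/8] . (a_Q, a_R, a_S) = 1/16

Solving yields:
  a_Q = 43/94
  a_R = 29/94
  a_S = 21/94

Starting state is Q, so the absorption probability is a_Q = 43/94.

Answer: 43/94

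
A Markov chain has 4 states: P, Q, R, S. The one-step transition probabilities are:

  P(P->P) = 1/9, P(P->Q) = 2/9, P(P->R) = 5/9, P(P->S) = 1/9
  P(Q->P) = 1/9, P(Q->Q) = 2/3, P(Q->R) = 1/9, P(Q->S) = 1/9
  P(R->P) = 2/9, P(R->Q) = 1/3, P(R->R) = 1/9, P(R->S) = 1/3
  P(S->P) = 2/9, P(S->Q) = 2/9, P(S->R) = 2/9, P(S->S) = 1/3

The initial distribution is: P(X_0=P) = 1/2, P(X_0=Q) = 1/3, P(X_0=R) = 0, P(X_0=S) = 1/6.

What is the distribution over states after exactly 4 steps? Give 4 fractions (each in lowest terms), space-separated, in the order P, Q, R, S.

Answer: 343/2187 319/729 148/729 443/2187

Derivation:
Propagating the distribution step by step (d_{t+1} = d_t * P):
d_0 = (P=1/2, Q=1/3, R=0, S=1/6)
  d_1[P] = 1/2*1/9 + 1/3*1/9 + 0*2/9 + 1/6*2/9 = 7/54
  d_1[Q] = 1/2*2/9 + 1/3*2/3 + 0*1/3 + 1/6*2/9 = 10/27
  d_1[R] = 1/2*5/9 + 1/3*1/9 + 0*1/9 + 1/6*2/9 = 19/54
  d_1[S] = 1/2*1/9 + 1/3*1/9 + 0*1/3 + 1/6*1/3 = 4/27
d_1 = (P=7/54, Q=10/27, R=19/54, S=4/27)
  d_2[P] = 7/54*1/9 + 10/27*1/9 + 19/54*2/9 + 4/27*2/9 = 1/6
  d_2[Q] = 7/54*2/9 + 10/27*2/3 + 19/54*1/3 + 4/27*2/9 = 23/54
  d_2[R] = 7/54*5/9 + 10/27*1/9 + 19/54*1/9 + 4/27*2/9 = 5/27
  d_2[S] = 7/54*1/9 + 10/27*1/9 + 19/54*1/3 + 4/27*1/3 = 2/9
d_2 = (P=1/6, Q=23/54, R=5/27, S=2/9)
  d_3[P] = 1/6*1/9 + 23/54*1/9 + 5/27*2/9 + 2/9*2/9 = 38/243
  d_3[Q] = 1/6*2/9 + 23/54*2/3 + 5/27*1/3 + 2/9*2/9 = 35/81
  d_3[R] = 1/6*5/9 + 23/54*1/9 + 5/27*1/9 + 2/9*2/9 = 17/81
  d_3[S] = 1/6*1/9 + 23/54*1/9 + 5/27*1/3 + 2/9*1/3 = 49/243
d_3 = (P=38/243, Q=35/81, R=17/81, S=49/243)
  d_4[P] = 38/243*1/9 + 35/81*1/9 + 17/81*2/9 + 49/243*2/9 = 343/2187
  d_4[Q] = 38/243*2/9 + 35/81*2/3 + 17/81*1/3 + 49/243*2/9 = 319/729
  d_4[R] = 38/243*5/9 + 35/81*1/9 + 17/81*1/9 + 49/243*2/9 = 148/729
  d_4[S] = 38/243*1/9 + 35/81*1/9 + 17/81*1/3 + 49/243*1/3 = 443/2187
d_4 = (P=343/2187, Q=319/729, R=148/729, S=443/2187)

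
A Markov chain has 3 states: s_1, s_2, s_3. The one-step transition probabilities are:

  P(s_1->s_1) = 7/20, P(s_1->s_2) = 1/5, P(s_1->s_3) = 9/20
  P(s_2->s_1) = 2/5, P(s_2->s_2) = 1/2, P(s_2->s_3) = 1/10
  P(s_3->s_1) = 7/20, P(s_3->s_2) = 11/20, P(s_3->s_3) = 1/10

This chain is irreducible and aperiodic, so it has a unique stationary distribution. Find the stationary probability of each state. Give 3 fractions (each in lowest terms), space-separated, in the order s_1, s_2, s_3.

Answer: 158/427 171/427 14/61

Derivation:
The stationary distribution satisfies pi = pi * P, i.e.:
  pi_s_1 = 7/20*pi_s_1 + 2/5*pi_s_2 + 7/20*pi_s_3
  pi_s_2 = 1/5*pi_s_1 + 1/2*pi_s_2 + 11/20*pi_s_3
  pi_s_3 = 9/20*pi_s_1 + 1/10*pi_s_2 + 1/10*pi_s_3
with normalization: pi_s_1 + pi_s_2 + pi_s_3 = 1.

Using the first 2 balance equations plus normalization, the linear system A*pi = b is:
  [-13/20, 2/5, 7/20] . pi = 0
  [1/5, -1/2, 11/20] . pi = 0
  [1, 1, 1] . pi = 1

Solving yields:
  pi_s_1 = 158/427
  pi_s_2 = 171/427
  pi_s_3 = 14/61

Verification (pi * P):
  158/427*7/20 + 171/427*2/5 + 14/61*7/20 = 158/427 = pi_s_1  (ok)
  158/427*1/5 + 171/427*1/2 + 14/61*11/20 = 171/427 = pi_s_2  (ok)
  158/427*9/20 + 171/427*1/10 + 14/61*1/10 = 14/61 = pi_s_3  (ok)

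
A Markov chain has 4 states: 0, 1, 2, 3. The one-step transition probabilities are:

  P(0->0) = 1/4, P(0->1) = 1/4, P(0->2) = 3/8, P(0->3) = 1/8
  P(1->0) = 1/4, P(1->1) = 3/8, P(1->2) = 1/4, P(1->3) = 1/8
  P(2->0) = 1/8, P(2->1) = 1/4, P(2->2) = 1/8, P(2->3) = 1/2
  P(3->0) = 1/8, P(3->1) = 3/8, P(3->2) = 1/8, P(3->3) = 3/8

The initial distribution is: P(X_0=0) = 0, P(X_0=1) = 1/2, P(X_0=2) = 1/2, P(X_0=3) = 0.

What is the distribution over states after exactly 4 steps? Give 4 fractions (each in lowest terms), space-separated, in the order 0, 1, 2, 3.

Answer: 1551/8192 665/2048 1745/8192 559/2048

Derivation:
Propagating the distribution step by step (d_{t+1} = d_t * P):
d_0 = (0=0, 1=1/2, 2=1/2, 3=0)
  d_1[0] = 0*1/4 + 1/2*1/4 + 1/2*1/8 + 0*1/8 = 3/16
  d_1[1] = 0*1/4 + 1/2*3/8 + 1/2*1/4 + 0*3/8 = 5/16
  d_1[2] = 0*3/8 + 1/2*1/4 + 1/2*1/8 + 0*1/8 = 3/16
  d_1[3] = 0*1/8 + 1/2*1/8 + 1/2*1/2 + 0*3/8 = 5/16
d_1 = (0=3/16, 1=5/16, 2=3/16, 3=5/16)
  d_2[0] = 3/16*1/4 + 5/16*1/4 + 3/16*1/8 + 5/16*1/8 = 3/16
  d_2[1] = 3/16*1/4 + 5/16*3/8 + 3/16*1/4 + 5/16*3/8 = 21/64
  d_2[2] = 3/16*3/8 + 5/16*1/4 + 3/16*1/8 + 5/16*1/8 = 27/128
  d_2[3] = 3/16*1/8 + 5/16*1/8 + 3/16*1/2 + 5/16*3/8 = 35/128
d_2 = (0=3/16, 1=21/64, 2=27/128, 3=35/128)
  d_3[0] = 3/16*1/4 + 21/64*1/4 + 27/128*1/8 + 35/128*1/8 = 97/512
  d_3[1] = 3/16*1/4 + 21/64*3/8 + 27/128*1/4 + 35/128*3/8 = 333/1024
  d_3[2] = 3/16*3/8 + 21/64*1/4 + 27/128*1/8 + 35/128*1/8 = 109/512
  d_3[3] = 3/16*1/8 + 21/64*1/8 + 27/128*1/2 + 35/128*3/8 = 279/1024
d_3 = (0=97/512, 1=333/1024, 2=109/512, 3=279/1024)
  d_4[0] = 97/512*1/4 + 333/1024*1/4 + 109/512*1/8 + 279/1024*1/8 = 1551/8192
  d_4[1] = 97/512*1/4 + 333/1024*3/8 + 109/512*1/4 + 279/1024*3/8 = 665/2048
  d_4[2] = 97/512*3/8 + 333/1024*1/4 + 109/512*1/8 + 279/1024*1/8 = 1745/8192
  d_4[3] = 97/512*1/8 + 333/1024*1/8 + 109/512*1/2 + 279/1024*3/8 = 559/2048
d_4 = (0=1551/8192, 1=665/2048, 2=1745/8192, 3=559/2048)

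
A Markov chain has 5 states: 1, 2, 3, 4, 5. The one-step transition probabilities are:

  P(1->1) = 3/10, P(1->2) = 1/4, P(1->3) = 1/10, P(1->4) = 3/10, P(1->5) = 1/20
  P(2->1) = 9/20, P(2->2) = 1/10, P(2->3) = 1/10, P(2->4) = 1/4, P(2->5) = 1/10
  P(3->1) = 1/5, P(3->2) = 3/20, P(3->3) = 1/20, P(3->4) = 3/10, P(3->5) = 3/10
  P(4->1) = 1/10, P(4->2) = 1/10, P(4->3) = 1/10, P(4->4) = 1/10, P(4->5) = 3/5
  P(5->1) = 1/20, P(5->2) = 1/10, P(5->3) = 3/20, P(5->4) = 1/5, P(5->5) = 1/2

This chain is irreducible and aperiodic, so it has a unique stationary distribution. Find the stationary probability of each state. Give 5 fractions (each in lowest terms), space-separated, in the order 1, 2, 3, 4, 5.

The stationary distribution satisfies pi = pi * P, i.e.:
  pi_1 = 3/10*pi_1 + 9/20*pi_2 + 1/5*pi_3 + 1/10*pi_4 + 1/20*pi_5
  pi_2 = 1/4*pi_1 + 1/10*pi_2 + 3/20*pi_3 + 1/10*pi_4 + 1/10*pi_5
  pi_3 = 1/10*pi_1 + 1/10*pi_2 + 1/20*pi_3 + 1/10*pi_4 + 3/20*pi_5
  pi_4 = 3/10*pi_1 + 1/4*pi_2 + 3/10*pi_3 + 1/10*pi_4 + 1/5*pi_5
  pi_5 = 1/20*pi_1 + 1/10*pi_2 + 3/10*pi_3 + 3/5*pi_4 + 1/2*pi_5
with normalization: pi_1 + pi_2 + pi_3 + pi_4 + pi_5 = 1.

Using the first 4 balance equations plus normalization, the linear system A*pi = b is:
  [-7/10, 9/20, 1/5, 1/10, 1/20] . pi = 0
  [1/4, -9/10, 3/20, 1/10, 1/10] . pi = 0
  [1/10, 1/10, -19/20, 1/10, 3/20] . pi = 0
  [3/10, 1/4, 3/10, -9/10, 1/5] . pi = 0
  [1, 1, 1, 1, 1] . pi = 1

Solving yields:
  pi_1 = 23524/135419
  pi_2 = 17834/135419
  pi_3 = 15270/135419
  pi_4 = 28959/135419
  pi_5 = 49832/135419

Verification (pi * P):
  23524/135419*3/10 + 17834/135419*9/20 + 15270/135419*1/5 + 28959/135419*1/10 + 49832/135419*1/20 = 23524/135419 = pi_1  (ok)
  23524/135419*1/4 + 17834/135419*1/10 + 15270/135419*3/20 + 28959/135419*1/10 + 49832/135419*1/10 = 17834/135419 = pi_2  (ok)
  23524/135419*1/10 + 17834/135419*1/10 + 15270/135419*1/20 + 28959/135419*1/10 + 49832/135419*3/20 = 15270/135419 = pi_3  (ok)
  23524/135419*3/10 + 17834/135419*1/4 + 15270/135419*3/10 + 28959/135419*1/10 + 49832/135419*1/5 = 28959/135419 = pi_4  (ok)
  23524/135419*1/20 + 17834/135419*1/10 + 15270/135419*3/10 + 28959/135419*3/5 + 49832/135419*1/2 = 49832/135419 = pi_5  (ok)

Answer: 23524/135419 17834/135419 15270/135419 28959/135419 49832/135419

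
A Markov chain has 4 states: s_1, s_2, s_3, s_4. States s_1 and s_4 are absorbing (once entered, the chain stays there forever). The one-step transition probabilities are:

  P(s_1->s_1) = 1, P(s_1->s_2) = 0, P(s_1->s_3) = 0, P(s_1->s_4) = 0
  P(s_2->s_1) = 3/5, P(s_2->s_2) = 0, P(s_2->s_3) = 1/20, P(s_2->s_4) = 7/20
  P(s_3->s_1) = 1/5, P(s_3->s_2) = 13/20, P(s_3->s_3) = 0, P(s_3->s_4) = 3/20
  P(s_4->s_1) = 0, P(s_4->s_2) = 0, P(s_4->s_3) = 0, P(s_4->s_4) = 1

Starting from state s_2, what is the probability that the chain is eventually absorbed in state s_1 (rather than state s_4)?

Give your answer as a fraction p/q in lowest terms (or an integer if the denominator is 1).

Let a_i = P(absorbed in s_1 | start in state i).
Boundary conditions: a_s_1 = 1, a_s_4 = 0.
For each transient state i, a_i = sum_j P(i->j) * a_j:
  a_s_2 = 3/5*a_s_1 + 0*a_s_2 + 1/20*a_s_3 + 7/20*a_s_4
  a_s_3 = 1/5*a_s_1 + 13/20*a_s_2 + 0*a_s_3 + 3/20*a_s_4

Substituting a_s_1 = 1 and a_s_4 = 0, rearrange to (I - Q) a = r where r[i] = P(i -> s_1):
  [1, -1/20] . (a_s_2, a_s_3) = 3/5
  [-13/20, 1] . (a_s_2, a_s_3) = 1/5

Solving yields:
  a_s_2 = 244/387
  a_s_3 = 236/387

Starting state is s_2, so the absorption probability is a_s_2 = 244/387.

Answer: 244/387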